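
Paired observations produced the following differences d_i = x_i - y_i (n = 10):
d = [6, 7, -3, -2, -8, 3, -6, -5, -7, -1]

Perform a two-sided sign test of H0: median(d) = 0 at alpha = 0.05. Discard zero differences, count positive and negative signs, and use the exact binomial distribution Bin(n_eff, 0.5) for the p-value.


Step 1: Discard zero differences. Original n = 10; n_eff = number of nonzero differences = 10.
Nonzero differences (with sign): +6, +7, -3, -2, -8, +3, -6, -5, -7, -1
Step 2: Count signs: positive = 3, negative = 7.
Step 3: Under H0: P(positive) = 0.5, so the number of positives S ~ Bin(10, 0.5).
Step 4: Two-sided exact p-value = sum of Bin(10,0.5) probabilities at or below the observed probability = 0.343750.
Step 5: alpha = 0.05. fail to reject H0.

n_eff = 10, pos = 3, neg = 7, p = 0.343750, fail to reject H0.


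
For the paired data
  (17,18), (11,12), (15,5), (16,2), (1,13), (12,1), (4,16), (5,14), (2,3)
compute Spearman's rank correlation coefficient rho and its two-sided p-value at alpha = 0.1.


Step 1: Rank x and y separately (midranks; no ties here).
rank(x): 17->9, 11->5, 15->7, 16->8, 1->1, 12->6, 4->3, 5->4, 2->2
rank(y): 18->9, 12->5, 5->4, 2->2, 13->6, 1->1, 16->8, 14->7, 3->3
Step 2: d_i = R_x(i) - R_y(i); compute d_i^2.
  (9-9)^2=0, (5-5)^2=0, (7-4)^2=9, (8-2)^2=36, (1-6)^2=25, (6-1)^2=25, (3-8)^2=25, (4-7)^2=9, (2-3)^2=1
sum(d^2) = 130.
Step 3: rho = 1 - 6*130 / (9*(9^2 - 1)) = 1 - 780/720 = -0.083333.
Step 4: Under H0, t = rho * sqrt((n-2)/(1-rho^2)) = -0.2212 ~ t(7).
Step 5: Two-sided p-value from the t-distribution with 7 df = 0.831214.
Step 6: alpha = 0.1. fail to reject H0.

rho = -0.0833, p = 0.831214, fail to reject H0 at alpha = 0.1.


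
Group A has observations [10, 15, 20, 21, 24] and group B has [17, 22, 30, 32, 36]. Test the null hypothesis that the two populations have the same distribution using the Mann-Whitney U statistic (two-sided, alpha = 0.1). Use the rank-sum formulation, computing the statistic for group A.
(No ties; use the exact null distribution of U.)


Step 1: Combine and sort all 10 observations; assign midranks.
sorted (value, group): (10,X), (15,X), (17,Y), (20,X), (21,X), (22,Y), (24,X), (30,Y), (32,Y), (36,Y)
ranks: 10->1, 15->2, 17->3, 20->4, 21->5, 22->6, 24->7, 30->8, 32->9, 36->10
Step 2: Rank sum for X: R1 = 1 + 2 + 4 + 5 + 7 = 19.
Step 3: U_X = R1 - n1(n1+1)/2 = 19 - 5*6/2 = 19 - 15 = 4.
       U_Y = n1*n2 - U_X = 25 - 4 = 21.
Step 4: No ties, so the exact null distribution of U (based on enumerating the C(10,5) = 252 equally likely rank assignments) gives the two-sided p-value.
Step 5: p-value = 0.095238; compare to alpha = 0.1. reject H0.

U_X = 4, p = 0.095238, reject H0 at alpha = 0.1.


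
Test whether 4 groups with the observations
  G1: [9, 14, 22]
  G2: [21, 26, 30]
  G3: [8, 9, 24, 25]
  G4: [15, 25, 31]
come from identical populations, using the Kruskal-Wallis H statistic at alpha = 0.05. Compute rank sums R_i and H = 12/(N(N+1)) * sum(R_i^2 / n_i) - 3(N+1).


Step 1: Combine all N = 13 observations and assign midranks.
sorted (value, group, rank): (8,G3,1), (9,G1,2.5), (9,G3,2.5), (14,G1,4), (15,G4,5), (21,G2,6), (22,G1,7), (24,G3,8), (25,G3,9.5), (25,G4,9.5), (26,G2,11), (30,G2,12), (31,G4,13)
Step 2: Sum ranks within each group.
R_1 = 13.5 (n_1 = 3)
R_2 = 29 (n_2 = 3)
R_3 = 21 (n_3 = 4)
R_4 = 27.5 (n_4 = 3)
Step 3: H = 12/(N(N+1)) * sum(R_i^2/n_i) - 3(N+1)
     = 12/(13*14) * (13.5^2/3 + 29^2/3 + 21^2/4 + 27.5^2/3) - 3*14
     = 0.065934 * 703.417 - 42
     = 4.379121.
Step 4: Ties present; correction factor C = 1 - 12/(13^3 - 13) = 0.994505. Corrected H = 4.379121 / 0.994505 = 4.403315.
Step 5: Under H0, H ~ chi^2(3); p-value = 0.221078.
Step 6: alpha = 0.05. fail to reject H0.

H = 4.4033, df = 3, p = 0.221078, fail to reject H0.


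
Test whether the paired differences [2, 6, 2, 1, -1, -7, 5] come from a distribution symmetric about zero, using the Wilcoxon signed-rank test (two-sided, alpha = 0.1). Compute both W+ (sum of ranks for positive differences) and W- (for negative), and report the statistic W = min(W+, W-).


Step 1: Drop any zero differences (none here) and take |d_i|.
|d| = [2, 6, 2, 1, 1, 7, 5]
Step 2: Midrank |d_i| (ties get averaged ranks).
ranks: |2|->3.5, |6|->6, |2|->3.5, |1|->1.5, |1|->1.5, |7|->7, |5|->5
Step 3: Attach original signs; sum ranks with positive sign and with negative sign.
W+ = 3.5 + 6 + 3.5 + 1.5 + 5 = 19.5
W- = 1.5 + 7 = 8.5
(Check: W+ + W- = 28 should equal n(n+1)/2 = 28.)
Step 4: Test statistic W = min(W+, W-) = 8.5.
Step 5: Ties in |d|, so use the tie-corrected normal approximation.
        E[W] = n(n+1)/4 = 7*8/4 = 14.
        Tie groups: |d|=1 (t=2), |d|=2 (t=2); sum(t^3 - t) = 12.
        Var[W] = n(n+1)(2n+1)/24 - sum(t^3-t)/48 = 840/24 - 12/48 = 34.75.
        z = (W - E[W]) / sqrt(Var[W]) = (8.5 - 14) / 5.8949 = -0.9330.
        Two-sided p = 2*Phi(z) = 0.350816.
Step 6: alpha = 0.1. fail to reject H0.

W+ = 19.5, W- = 8.5, W = min = 8.5, p = 0.350816, fail to reject H0.


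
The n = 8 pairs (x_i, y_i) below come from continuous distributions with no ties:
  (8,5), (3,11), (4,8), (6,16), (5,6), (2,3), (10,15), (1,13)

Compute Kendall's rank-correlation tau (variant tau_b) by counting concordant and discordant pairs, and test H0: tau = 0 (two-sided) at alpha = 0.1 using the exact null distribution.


Step 1: Enumerate the 28 unordered pairs (i,j) with i<j and classify each by sign(x_j-x_i) * sign(y_j-y_i).
  (1,2):dx=-5,dy=+6->D; (1,3):dx=-4,dy=+3->D; (1,4):dx=-2,dy=+11->D; (1,5):dx=-3,dy=+1->D
  (1,6):dx=-6,dy=-2->C; (1,7):dx=+2,dy=+10->C; (1,8):dx=-7,dy=+8->D; (2,3):dx=+1,dy=-3->D
  (2,4):dx=+3,dy=+5->C; (2,5):dx=+2,dy=-5->D; (2,6):dx=-1,dy=-8->C; (2,7):dx=+7,dy=+4->C
  (2,8):dx=-2,dy=+2->D; (3,4):dx=+2,dy=+8->C; (3,5):dx=+1,dy=-2->D; (3,6):dx=-2,dy=-5->C
  (3,7):dx=+6,dy=+7->C; (3,8):dx=-3,dy=+5->D; (4,5):dx=-1,dy=-10->C; (4,6):dx=-4,dy=-13->C
  (4,7):dx=+4,dy=-1->D; (4,8):dx=-5,dy=-3->C; (5,6):dx=-3,dy=-3->C; (5,7):dx=+5,dy=+9->C
  (5,8):dx=-4,dy=+7->D; (6,7):dx=+8,dy=+12->C; (6,8):dx=-1,dy=+10->D; (7,8):dx=-9,dy=-2->C
Step 2: C = 15, D = 13, total pairs = 28.
Step 3: tau = (C - D)/(n(n-1)/2) = (15 - 13)/28 = 0.071429.
Step 4: Exact two-sided p-value (enumerate n! = 40320 permutations of y under H0): p = 0.904861.
Step 5: alpha = 0.1. fail to reject H0.

tau_b = 0.0714 (C=15, D=13), p = 0.904861, fail to reject H0.


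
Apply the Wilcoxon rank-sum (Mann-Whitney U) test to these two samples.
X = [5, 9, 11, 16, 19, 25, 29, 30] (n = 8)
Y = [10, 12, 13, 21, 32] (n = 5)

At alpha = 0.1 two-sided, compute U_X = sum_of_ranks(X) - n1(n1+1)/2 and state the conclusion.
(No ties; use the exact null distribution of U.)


Step 1: Combine and sort all 13 observations; assign midranks.
sorted (value, group): (5,X), (9,X), (10,Y), (11,X), (12,Y), (13,Y), (16,X), (19,X), (21,Y), (25,X), (29,X), (30,X), (32,Y)
ranks: 5->1, 9->2, 10->3, 11->4, 12->5, 13->6, 16->7, 19->8, 21->9, 25->10, 29->11, 30->12, 32->13
Step 2: Rank sum for X: R1 = 1 + 2 + 4 + 7 + 8 + 10 + 11 + 12 = 55.
Step 3: U_X = R1 - n1(n1+1)/2 = 55 - 8*9/2 = 55 - 36 = 19.
       U_Y = n1*n2 - U_X = 40 - 19 = 21.
Step 4: No ties, so the exact null distribution of U (based on enumerating the C(13,8) = 1287 equally likely rank assignments) gives the two-sided p-value.
Step 5: p-value = 0.943279; compare to alpha = 0.1. fail to reject H0.

U_X = 19, p = 0.943279, fail to reject H0 at alpha = 0.1.


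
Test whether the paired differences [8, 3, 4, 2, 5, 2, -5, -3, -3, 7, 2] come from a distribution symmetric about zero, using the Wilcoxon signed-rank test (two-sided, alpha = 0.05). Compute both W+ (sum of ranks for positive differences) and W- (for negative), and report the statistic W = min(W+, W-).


Step 1: Drop any zero differences (none here) and take |d_i|.
|d| = [8, 3, 4, 2, 5, 2, 5, 3, 3, 7, 2]
Step 2: Midrank |d_i| (ties get averaged ranks).
ranks: |8|->11, |3|->5, |4|->7, |2|->2, |5|->8.5, |2|->2, |5|->8.5, |3|->5, |3|->5, |7|->10, |2|->2
Step 3: Attach original signs; sum ranks with positive sign and with negative sign.
W+ = 11 + 5 + 7 + 2 + 8.5 + 2 + 10 + 2 = 47.5
W- = 8.5 + 5 + 5 = 18.5
(Check: W+ + W- = 66 should equal n(n+1)/2 = 66.)
Step 4: Test statistic W = min(W+, W-) = 18.5.
Step 5: Ties in |d|, so use the tie-corrected normal approximation.
        E[W] = n(n+1)/4 = 11*12/4 = 33.
        Tie groups: |d|=2 (t=3), |d|=3 (t=3), |d|=5 (t=2); sum(t^3 - t) = 54.
        Var[W] = n(n+1)(2n+1)/24 - sum(t^3-t)/48 = 3036/24 - 54/48 = 125.375.
        z = (W - E[W]) / sqrt(Var[W]) = (18.5 - 33) / 11.1971 = -1.2950.
        Two-sided p = 2*Phi(z) = 0.195328.
Step 6: alpha = 0.05. fail to reject H0.

W+ = 47.5, W- = 18.5, W = min = 18.5, p = 0.195328, fail to reject H0.


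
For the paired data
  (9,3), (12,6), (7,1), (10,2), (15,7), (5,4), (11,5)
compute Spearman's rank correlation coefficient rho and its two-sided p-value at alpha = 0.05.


Step 1: Rank x and y separately (midranks; no ties here).
rank(x): 9->3, 12->6, 7->2, 10->4, 15->7, 5->1, 11->5
rank(y): 3->3, 6->6, 1->1, 2->2, 7->7, 4->4, 5->5
Step 2: d_i = R_x(i) - R_y(i); compute d_i^2.
  (3-3)^2=0, (6-6)^2=0, (2-1)^2=1, (4-2)^2=4, (7-7)^2=0, (1-4)^2=9, (5-5)^2=0
sum(d^2) = 14.
Step 3: rho = 1 - 6*14 / (7*(7^2 - 1)) = 1 - 84/336 = 0.750000.
Step 4: Under H0, t = rho * sqrt((n-2)/(1-rho^2)) = 2.5355 ~ t(5).
Step 5: Two-sided p-value from the t-distribution with 5 df = 0.052181.
Step 6: alpha = 0.05. fail to reject H0.

rho = 0.7500, p = 0.052181, fail to reject H0 at alpha = 0.05.


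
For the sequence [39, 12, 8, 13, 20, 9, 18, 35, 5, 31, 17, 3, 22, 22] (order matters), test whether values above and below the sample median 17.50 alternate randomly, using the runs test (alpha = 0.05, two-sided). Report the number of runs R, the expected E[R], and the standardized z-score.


Step 1: Compute median = 17.50; label A = above, B = below.
Labels in order: ABBBABAABABBAA  (n_A = 7, n_B = 7)
Step 2: Count runs R = 9.
Step 3: Under H0 (random ordering), E[R] = 2*n_A*n_B/(n_A+n_B) + 1 = 2*7*7/14 + 1 = 8.0000.
        Var[R] = 2*n_A*n_B*(2*n_A*n_B - n_A - n_B) / ((n_A+n_B)^2 * (n_A+n_B-1)) = 8232/2548 = 3.2308.
        SD[R] = 1.7974.
Step 4: Continuity-corrected z = (R - 0.5 - E[R]) / SD[R] = (9 - 0.5 - 8.0000) / 1.7974 = 0.2782.
Step 5: Two-sided p-value via normal approximation = 2*(1 - Phi(|z|)) = 0.780879.
Step 6: alpha = 0.05. fail to reject H0.

R = 9, z = 0.2782, p = 0.780879, fail to reject H0.


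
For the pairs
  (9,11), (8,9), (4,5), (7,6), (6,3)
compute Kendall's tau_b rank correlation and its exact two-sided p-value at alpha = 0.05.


Step 1: Enumerate the 10 unordered pairs (i,j) with i<j and classify each by sign(x_j-x_i) * sign(y_j-y_i).
  (1,2):dx=-1,dy=-2->C; (1,3):dx=-5,dy=-6->C; (1,4):dx=-2,dy=-5->C; (1,5):dx=-3,dy=-8->C
  (2,3):dx=-4,dy=-4->C; (2,4):dx=-1,dy=-3->C; (2,5):dx=-2,dy=-6->C; (3,4):dx=+3,dy=+1->C
  (3,5):dx=+2,dy=-2->D; (4,5):dx=-1,dy=-3->C
Step 2: C = 9, D = 1, total pairs = 10.
Step 3: tau = (C - D)/(n(n-1)/2) = (9 - 1)/10 = 0.800000.
Step 4: Exact two-sided p-value (enumerate n! = 120 permutations of y under H0): p = 0.083333.
Step 5: alpha = 0.05. fail to reject H0.

tau_b = 0.8000 (C=9, D=1), p = 0.083333, fail to reject H0.


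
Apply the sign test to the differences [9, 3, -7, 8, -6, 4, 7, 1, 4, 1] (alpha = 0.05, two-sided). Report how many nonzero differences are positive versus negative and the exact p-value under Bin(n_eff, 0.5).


Step 1: Discard zero differences. Original n = 10; n_eff = number of nonzero differences = 10.
Nonzero differences (with sign): +9, +3, -7, +8, -6, +4, +7, +1, +4, +1
Step 2: Count signs: positive = 8, negative = 2.
Step 3: Under H0: P(positive) = 0.5, so the number of positives S ~ Bin(10, 0.5).
Step 4: Two-sided exact p-value = sum of Bin(10,0.5) probabilities at or below the observed probability = 0.109375.
Step 5: alpha = 0.05. fail to reject H0.

n_eff = 10, pos = 8, neg = 2, p = 0.109375, fail to reject H0.


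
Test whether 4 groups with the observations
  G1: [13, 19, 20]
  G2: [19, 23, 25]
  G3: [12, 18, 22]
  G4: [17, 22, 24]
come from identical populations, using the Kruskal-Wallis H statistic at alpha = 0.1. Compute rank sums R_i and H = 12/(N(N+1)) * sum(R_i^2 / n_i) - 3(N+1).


Step 1: Combine all N = 12 observations and assign midranks.
sorted (value, group, rank): (12,G3,1), (13,G1,2), (17,G4,3), (18,G3,4), (19,G1,5.5), (19,G2,5.5), (20,G1,7), (22,G3,8.5), (22,G4,8.5), (23,G2,10), (24,G4,11), (25,G2,12)
Step 2: Sum ranks within each group.
R_1 = 14.5 (n_1 = 3)
R_2 = 27.5 (n_2 = 3)
R_3 = 13.5 (n_3 = 3)
R_4 = 22.5 (n_4 = 3)
Step 3: H = 12/(N(N+1)) * sum(R_i^2/n_i) - 3(N+1)
     = 12/(12*13) * (14.5^2/3 + 27.5^2/3 + 13.5^2/3 + 22.5^2/3) - 3*13
     = 0.076923 * 551.667 - 39
     = 3.435897.
Step 4: Ties present; correction factor C = 1 - 12/(12^3 - 12) = 0.993007. Corrected H = 3.435897 / 0.993007 = 3.460094.
Step 5: Under H0, H ~ chi^2(3); p-value = 0.325975.
Step 6: alpha = 0.1. fail to reject H0.

H = 3.4601, df = 3, p = 0.325975, fail to reject H0.


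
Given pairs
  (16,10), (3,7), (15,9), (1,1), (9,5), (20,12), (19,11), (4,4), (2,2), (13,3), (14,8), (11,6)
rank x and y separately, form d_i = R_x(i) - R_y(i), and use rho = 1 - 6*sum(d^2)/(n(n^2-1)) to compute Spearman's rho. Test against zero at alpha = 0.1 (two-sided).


Step 1: Rank x and y separately (midranks; no ties here).
rank(x): 16->10, 3->3, 15->9, 1->1, 9->5, 20->12, 19->11, 4->4, 2->2, 13->7, 14->8, 11->6
rank(y): 10->10, 7->7, 9->9, 1->1, 5->5, 12->12, 11->11, 4->4, 2->2, 3->3, 8->8, 6->6
Step 2: d_i = R_x(i) - R_y(i); compute d_i^2.
  (10-10)^2=0, (3-7)^2=16, (9-9)^2=0, (1-1)^2=0, (5-5)^2=0, (12-12)^2=0, (11-11)^2=0, (4-4)^2=0, (2-2)^2=0, (7-3)^2=16, (8-8)^2=0, (6-6)^2=0
sum(d^2) = 32.
Step 3: rho = 1 - 6*32 / (12*(12^2 - 1)) = 1 - 192/1716 = 0.888112.
Step 4: Under H0, t = rho * sqrt((n-2)/(1-rho^2)) = 6.1103 ~ t(10).
Step 5: Two-sided p-value from the t-distribution with 10 df = 0.000114.
Step 6: alpha = 0.1. reject H0.

rho = 0.8881, p = 0.000114, reject H0 at alpha = 0.1.


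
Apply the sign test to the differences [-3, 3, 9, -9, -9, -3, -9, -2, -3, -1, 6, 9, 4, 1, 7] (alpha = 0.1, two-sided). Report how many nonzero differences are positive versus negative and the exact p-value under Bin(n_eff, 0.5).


Step 1: Discard zero differences. Original n = 15; n_eff = number of nonzero differences = 15.
Nonzero differences (with sign): -3, +3, +9, -9, -9, -3, -9, -2, -3, -1, +6, +9, +4, +1, +7
Step 2: Count signs: positive = 7, negative = 8.
Step 3: Under H0: P(positive) = 0.5, so the number of positives S ~ Bin(15, 0.5).
Step 4: Two-sided exact p-value = sum of Bin(15,0.5) probabilities at or below the observed probability = 1.000000.
Step 5: alpha = 0.1. fail to reject H0.

n_eff = 15, pos = 7, neg = 8, p = 1.000000, fail to reject H0.


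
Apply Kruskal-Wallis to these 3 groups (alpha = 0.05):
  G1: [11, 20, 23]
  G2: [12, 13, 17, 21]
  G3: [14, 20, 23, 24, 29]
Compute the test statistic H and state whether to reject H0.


Step 1: Combine all N = 12 observations and assign midranks.
sorted (value, group, rank): (11,G1,1), (12,G2,2), (13,G2,3), (14,G3,4), (17,G2,5), (20,G1,6.5), (20,G3,6.5), (21,G2,8), (23,G1,9.5), (23,G3,9.5), (24,G3,11), (29,G3,12)
Step 2: Sum ranks within each group.
R_1 = 17 (n_1 = 3)
R_2 = 18 (n_2 = 4)
R_3 = 43 (n_3 = 5)
Step 3: H = 12/(N(N+1)) * sum(R_i^2/n_i) - 3(N+1)
     = 12/(12*13) * (17^2/3 + 18^2/4 + 43^2/5) - 3*13
     = 0.076923 * 547.133 - 39
     = 3.087179.
Step 4: Ties present; correction factor C = 1 - 12/(12^3 - 12) = 0.993007. Corrected H = 3.087179 / 0.993007 = 3.108920.
Step 5: Under H0, H ~ chi^2(2); p-value = 0.211303.
Step 6: alpha = 0.05. fail to reject H0.

H = 3.1089, df = 2, p = 0.211303, fail to reject H0.


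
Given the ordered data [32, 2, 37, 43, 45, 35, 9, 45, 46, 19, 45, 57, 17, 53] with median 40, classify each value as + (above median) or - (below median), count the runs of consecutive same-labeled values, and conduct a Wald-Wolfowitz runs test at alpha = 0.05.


Step 1: Compute median = 40; label A = above, B = below.
Labels in order: BBBAABBAABAABA  (n_A = 7, n_B = 7)
Step 2: Count runs R = 8.
Step 3: Under H0 (random ordering), E[R] = 2*n_A*n_B/(n_A+n_B) + 1 = 2*7*7/14 + 1 = 8.0000.
        Var[R] = 2*n_A*n_B*(2*n_A*n_B - n_A - n_B) / ((n_A+n_B)^2 * (n_A+n_B-1)) = 8232/2548 = 3.2308.
        SD[R] = 1.7974.
Step 4: R = E[R], so z = 0 with no continuity correction.
Step 5: Two-sided p-value via normal approximation = 2*(1 - Phi(|z|)) = 1.000000.
Step 6: alpha = 0.05. fail to reject H0.

R = 8, z = 0.0000, p = 1.000000, fail to reject H0.


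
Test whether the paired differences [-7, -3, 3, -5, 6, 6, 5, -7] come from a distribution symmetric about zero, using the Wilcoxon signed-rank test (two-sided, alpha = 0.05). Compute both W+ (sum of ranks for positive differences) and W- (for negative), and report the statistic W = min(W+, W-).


Step 1: Drop any zero differences (none here) and take |d_i|.
|d| = [7, 3, 3, 5, 6, 6, 5, 7]
Step 2: Midrank |d_i| (ties get averaged ranks).
ranks: |7|->7.5, |3|->1.5, |3|->1.5, |5|->3.5, |6|->5.5, |6|->5.5, |5|->3.5, |7|->7.5
Step 3: Attach original signs; sum ranks with positive sign and with negative sign.
W+ = 1.5 + 5.5 + 5.5 + 3.5 = 16
W- = 7.5 + 1.5 + 3.5 + 7.5 = 20
(Check: W+ + W- = 36 should equal n(n+1)/2 = 36.)
Step 4: Test statistic W = min(W+, W-) = 16.
Step 5: Ties in |d|, so use the tie-corrected normal approximation.
        E[W] = n(n+1)/4 = 8*9/4 = 18.
        Tie groups: |d|=3 (t=2), |d|=5 (t=2), |d|=6 (t=2), |d|=7 (t=2); sum(t^3 - t) = 24.
        Var[W] = n(n+1)(2n+1)/24 - sum(t^3-t)/48 = 1224/24 - 24/48 = 50.5.
        z = (W - E[W]) / sqrt(Var[W]) = (16 - 18) / 7.1063 = -0.2814.
        Two-sided p = 2*Phi(z) = 0.778374.
Step 6: alpha = 0.05. fail to reject H0.

W+ = 16, W- = 20, W = min = 16, p = 0.778374, fail to reject H0.


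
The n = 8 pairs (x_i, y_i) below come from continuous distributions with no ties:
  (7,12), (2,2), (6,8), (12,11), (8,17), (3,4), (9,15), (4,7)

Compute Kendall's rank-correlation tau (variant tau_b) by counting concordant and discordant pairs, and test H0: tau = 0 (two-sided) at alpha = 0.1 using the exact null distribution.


Step 1: Enumerate the 28 unordered pairs (i,j) with i<j and classify each by sign(x_j-x_i) * sign(y_j-y_i).
  (1,2):dx=-5,dy=-10->C; (1,3):dx=-1,dy=-4->C; (1,4):dx=+5,dy=-1->D; (1,5):dx=+1,dy=+5->C
  (1,6):dx=-4,dy=-8->C; (1,7):dx=+2,dy=+3->C; (1,8):dx=-3,dy=-5->C; (2,3):dx=+4,dy=+6->C
  (2,4):dx=+10,dy=+9->C; (2,5):dx=+6,dy=+15->C; (2,6):dx=+1,dy=+2->C; (2,7):dx=+7,dy=+13->C
  (2,8):dx=+2,dy=+5->C; (3,4):dx=+6,dy=+3->C; (3,5):dx=+2,dy=+9->C; (3,6):dx=-3,dy=-4->C
  (3,7):dx=+3,dy=+7->C; (3,8):dx=-2,dy=-1->C; (4,5):dx=-4,dy=+6->D; (4,6):dx=-9,dy=-7->C
  (4,7):dx=-3,dy=+4->D; (4,8):dx=-8,dy=-4->C; (5,6):dx=-5,dy=-13->C; (5,7):dx=+1,dy=-2->D
  (5,8):dx=-4,dy=-10->C; (6,7):dx=+6,dy=+11->C; (6,8):dx=+1,dy=+3->C; (7,8):dx=-5,dy=-8->C
Step 2: C = 24, D = 4, total pairs = 28.
Step 3: tau = (C - D)/(n(n-1)/2) = (24 - 4)/28 = 0.714286.
Step 4: Exact two-sided p-value (enumerate n! = 40320 permutations of y under H0): p = 0.014137.
Step 5: alpha = 0.1. reject H0.

tau_b = 0.7143 (C=24, D=4), p = 0.014137, reject H0.


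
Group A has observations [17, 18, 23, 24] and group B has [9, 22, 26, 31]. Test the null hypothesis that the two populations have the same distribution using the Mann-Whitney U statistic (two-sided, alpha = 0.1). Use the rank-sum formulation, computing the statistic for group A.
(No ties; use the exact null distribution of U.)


Step 1: Combine and sort all 8 observations; assign midranks.
sorted (value, group): (9,Y), (17,X), (18,X), (22,Y), (23,X), (24,X), (26,Y), (31,Y)
ranks: 9->1, 17->2, 18->3, 22->4, 23->5, 24->6, 26->7, 31->8
Step 2: Rank sum for X: R1 = 2 + 3 + 5 + 6 = 16.
Step 3: U_X = R1 - n1(n1+1)/2 = 16 - 4*5/2 = 16 - 10 = 6.
       U_Y = n1*n2 - U_X = 16 - 6 = 10.
Step 4: No ties, so the exact null distribution of U (based on enumerating the C(8,4) = 70 equally likely rank assignments) gives the two-sided p-value.
Step 5: p-value = 0.685714; compare to alpha = 0.1. fail to reject H0.

U_X = 6, p = 0.685714, fail to reject H0 at alpha = 0.1.


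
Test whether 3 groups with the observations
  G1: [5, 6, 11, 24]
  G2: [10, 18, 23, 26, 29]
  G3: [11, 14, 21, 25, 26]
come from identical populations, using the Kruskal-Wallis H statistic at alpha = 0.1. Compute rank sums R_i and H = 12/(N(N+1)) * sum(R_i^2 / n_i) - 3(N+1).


Step 1: Combine all N = 14 observations and assign midranks.
sorted (value, group, rank): (5,G1,1), (6,G1,2), (10,G2,3), (11,G1,4.5), (11,G3,4.5), (14,G3,6), (18,G2,7), (21,G3,8), (23,G2,9), (24,G1,10), (25,G3,11), (26,G2,12.5), (26,G3,12.5), (29,G2,14)
Step 2: Sum ranks within each group.
R_1 = 17.5 (n_1 = 4)
R_2 = 45.5 (n_2 = 5)
R_3 = 42 (n_3 = 5)
Step 3: H = 12/(N(N+1)) * sum(R_i^2/n_i) - 3(N+1)
     = 12/(14*15) * (17.5^2/4 + 45.5^2/5 + 42^2/5) - 3*15
     = 0.057143 * 843.413 - 45
     = 3.195000.
Step 4: Ties present; correction factor C = 1 - 12/(14^3 - 14) = 0.995604. Corrected H = 3.195000 / 0.995604 = 3.209106.
Step 5: Under H0, H ~ chi^2(2); p-value = 0.200979.
Step 6: alpha = 0.1. fail to reject H0.

H = 3.2091, df = 2, p = 0.200979, fail to reject H0.


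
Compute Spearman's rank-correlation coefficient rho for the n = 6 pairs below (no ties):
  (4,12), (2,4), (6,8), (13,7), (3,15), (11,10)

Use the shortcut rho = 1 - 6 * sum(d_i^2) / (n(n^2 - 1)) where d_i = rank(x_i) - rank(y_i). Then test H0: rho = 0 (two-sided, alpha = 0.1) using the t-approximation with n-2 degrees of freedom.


Step 1: Rank x and y separately (midranks; no ties here).
rank(x): 4->3, 2->1, 6->4, 13->6, 3->2, 11->5
rank(y): 12->5, 4->1, 8->3, 7->2, 15->6, 10->4
Step 2: d_i = R_x(i) - R_y(i); compute d_i^2.
  (3-5)^2=4, (1-1)^2=0, (4-3)^2=1, (6-2)^2=16, (2-6)^2=16, (5-4)^2=1
sum(d^2) = 38.
Step 3: rho = 1 - 6*38 / (6*(6^2 - 1)) = 1 - 228/210 = -0.085714.
Step 4: Under H0, t = rho * sqrt((n-2)/(1-rho^2)) = -0.1721 ~ t(4).
Step 5: Two-sided p-value from the t-distribution with 4 df = 0.871743.
Step 6: alpha = 0.1. fail to reject H0.

rho = -0.0857, p = 0.871743, fail to reject H0 at alpha = 0.1.


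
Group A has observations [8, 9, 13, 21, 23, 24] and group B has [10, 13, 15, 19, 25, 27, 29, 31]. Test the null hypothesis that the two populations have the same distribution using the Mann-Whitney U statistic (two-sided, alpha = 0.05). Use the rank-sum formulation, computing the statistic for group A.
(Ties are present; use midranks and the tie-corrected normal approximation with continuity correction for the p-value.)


Step 1: Combine and sort all 14 observations; assign midranks.
sorted (value, group): (8,X), (9,X), (10,Y), (13,X), (13,Y), (15,Y), (19,Y), (21,X), (23,X), (24,X), (25,Y), (27,Y), (29,Y), (31,Y)
ranks: 8->1, 9->2, 10->3, 13->4.5, 13->4.5, 15->6, 19->7, 21->8, 23->9, 24->10, 25->11, 27->12, 29->13, 31->14
Step 2: Rank sum for X: R1 = 1 + 2 + 4.5 + 8 + 9 + 10 = 34.5.
Step 3: U_X = R1 - n1(n1+1)/2 = 34.5 - 6*7/2 = 34.5 - 21 = 13.5.
       U_Y = n1*n2 - U_X = 48 - 13.5 = 34.5.
Step 4: Ties are present, so use the tie-corrected normal approximation (with continuity correction) for the p-value.
Step 5: p-value = 0.196213; compare to alpha = 0.05. fail to reject H0.

U_X = 13.5, p = 0.196213, fail to reject H0 at alpha = 0.05.


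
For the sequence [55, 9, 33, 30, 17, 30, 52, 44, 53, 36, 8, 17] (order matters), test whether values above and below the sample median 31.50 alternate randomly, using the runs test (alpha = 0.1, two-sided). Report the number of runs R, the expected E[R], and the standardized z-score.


Step 1: Compute median = 31.50; label A = above, B = below.
Labels in order: ABABBBAAAABB  (n_A = 6, n_B = 6)
Step 2: Count runs R = 6.
Step 3: Under H0 (random ordering), E[R] = 2*n_A*n_B/(n_A+n_B) + 1 = 2*6*6/12 + 1 = 7.0000.
        Var[R] = 2*n_A*n_B*(2*n_A*n_B - n_A - n_B) / ((n_A+n_B)^2 * (n_A+n_B-1)) = 4320/1584 = 2.7273.
        SD[R] = 1.6514.
Step 4: Continuity-corrected z = (R + 0.5 - E[R]) / SD[R] = (6 + 0.5 - 7.0000) / 1.6514 = -0.3028.
Step 5: Two-sided p-value via normal approximation = 2*(1 - Phi(|z|)) = 0.762069.
Step 6: alpha = 0.1. fail to reject H0.

R = 6, z = -0.3028, p = 0.762069, fail to reject H0.


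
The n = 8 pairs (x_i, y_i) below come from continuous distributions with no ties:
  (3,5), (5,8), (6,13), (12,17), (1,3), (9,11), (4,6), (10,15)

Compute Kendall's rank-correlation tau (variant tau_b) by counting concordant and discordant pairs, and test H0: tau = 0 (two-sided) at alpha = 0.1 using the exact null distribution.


Step 1: Enumerate the 28 unordered pairs (i,j) with i<j and classify each by sign(x_j-x_i) * sign(y_j-y_i).
  (1,2):dx=+2,dy=+3->C; (1,3):dx=+3,dy=+8->C; (1,4):dx=+9,dy=+12->C; (1,5):dx=-2,dy=-2->C
  (1,6):dx=+6,dy=+6->C; (1,7):dx=+1,dy=+1->C; (1,8):dx=+7,dy=+10->C; (2,3):dx=+1,dy=+5->C
  (2,4):dx=+7,dy=+9->C; (2,5):dx=-4,dy=-5->C; (2,6):dx=+4,dy=+3->C; (2,7):dx=-1,dy=-2->C
  (2,8):dx=+5,dy=+7->C; (3,4):dx=+6,dy=+4->C; (3,5):dx=-5,dy=-10->C; (3,6):dx=+3,dy=-2->D
  (3,7):dx=-2,dy=-7->C; (3,8):dx=+4,dy=+2->C; (4,5):dx=-11,dy=-14->C; (4,6):dx=-3,dy=-6->C
  (4,7):dx=-8,dy=-11->C; (4,8):dx=-2,dy=-2->C; (5,6):dx=+8,dy=+8->C; (5,7):dx=+3,dy=+3->C
  (5,8):dx=+9,dy=+12->C; (6,7):dx=-5,dy=-5->C; (6,8):dx=+1,dy=+4->C; (7,8):dx=+6,dy=+9->C
Step 2: C = 27, D = 1, total pairs = 28.
Step 3: tau = (C - D)/(n(n-1)/2) = (27 - 1)/28 = 0.928571.
Step 4: Exact two-sided p-value (enumerate n! = 40320 permutations of y under H0): p = 0.000397.
Step 5: alpha = 0.1. reject H0.

tau_b = 0.9286 (C=27, D=1), p = 0.000397, reject H0.


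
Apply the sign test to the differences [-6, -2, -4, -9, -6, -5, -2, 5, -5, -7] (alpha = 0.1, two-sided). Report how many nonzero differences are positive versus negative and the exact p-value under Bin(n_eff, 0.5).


Step 1: Discard zero differences. Original n = 10; n_eff = number of nonzero differences = 10.
Nonzero differences (with sign): -6, -2, -4, -9, -6, -5, -2, +5, -5, -7
Step 2: Count signs: positive = 1, negative = 9.
Step 3: Under H0: P(positive) = 0.5, so the number of positives S ~ Bin(10, 0.5).
Step 4: Two-sided exact p-value = sum of Bin(10,0.5) probabilities at or below the observed probability = 0.021484.
Step 5: alpha = 0.1. reject H0.

n_eff = 10, pos = 1, neg = 9, p = 0.021484, reject H0.


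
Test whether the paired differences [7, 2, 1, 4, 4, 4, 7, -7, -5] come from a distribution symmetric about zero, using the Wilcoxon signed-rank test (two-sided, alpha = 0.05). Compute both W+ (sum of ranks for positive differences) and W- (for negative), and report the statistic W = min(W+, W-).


Step 1: Drop any zero differences (none here) and take |d_i|.
|d| = [7, 2, 1, 4, 4, 4, 7, 7, 5]
Step 2: Midrank |d_i| (ties get averaged ranks).
ranks: |7|->8, |2|->2, |1|->1, |4|->4, |4|->4, |4|->4, |7|->8, |7|->8, |5|->6
Step 3: Attach original signs; sum ranks with positive sign and with negative sign.
W+ = 8 + 2 + 1 + 4 + 4 + 4 + 8 = 31
W- = 8 + 6 = 14
(Check: W+ + W- = 45 should equal n(n+1)/2 = 45.)
Step 4: Test statistic W = min(W+, W-) = 14.
Step 5: Ties in |d|, so use the tie-corrected normal approximation.
        E[W] = n(n+1)/4 = 9*10/4 = 22.5.
        Tie groups: |d|=4 (t=3), |d|=7 (t=3); sum(t^3 - t) = 48.
        Var[W] = n(n+1)(2n+1)/24 - sum(t^3-t)/48 = 1710/24 - 48/48 = 70.25.
        z = (W - E[W]) / sqrt(Var[W]) = (14 - 22.5) / 8.3815 = -1.0141.
        Two-sided p = 2*Phi(z) = 0.310518.
Step 6: alpha = 0.05. fail to reject H0.

W+ = 31, W- = 14, W = min = 14, p = 0.310518, fail to reject H0.


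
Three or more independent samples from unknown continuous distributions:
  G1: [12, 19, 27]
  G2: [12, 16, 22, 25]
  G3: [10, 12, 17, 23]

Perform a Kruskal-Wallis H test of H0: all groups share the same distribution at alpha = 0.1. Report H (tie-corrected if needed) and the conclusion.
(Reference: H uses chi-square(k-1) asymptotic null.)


Step 1: Combine all N = 11 observations and assign midranks.
sorted (value, group, rank): (10,G3,1), (12,G1,3), (12,G2,3), (12,G3,3), (16,G2,5), (17,G3,6), (19,G1,7), (22,G2,8), (23,G3,9), (25,G2,10), (27,G1,11)
Step 2: Sum ranks within each group.
R_1 = 21 (n_1 = 3)
R_2 = 26 (n_2 = 4)
R_3 = 19 (n_3 = 4)
Step 3: H = 12/(N(N+1)) * sum(R_i^2/n_i) - 3(N+1)
     = 12/(11*12) * (21^2/3 + 26^2/4 + 19^2/4) - 3*12
     = 0.090909 * 406.25 - 36
     = 0.931818.
Step 4: Ties present; correction factor C = 1 - 24/(11^3 - 11) = 0.981818. Corrected H = 0.931818 / 0.981818 = 0.949074.
Step 5: Under H0, H ~ chi^2(2); p-value = 0.622173.
Step 6: alpha = 0.1. fail to reject H0.

H = 0.9491, df = 2, p = 0.622173, fail to reject H0.


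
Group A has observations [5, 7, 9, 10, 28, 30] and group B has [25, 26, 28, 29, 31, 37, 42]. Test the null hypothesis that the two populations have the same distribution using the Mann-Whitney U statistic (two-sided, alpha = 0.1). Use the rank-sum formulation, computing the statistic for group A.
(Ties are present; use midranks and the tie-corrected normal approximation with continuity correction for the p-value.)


Step 1: Combine and sort all 13 observations; assign midranks.
sorted (value, group): (5,X), (7,X), (9,X), (10,X), (25,Y), (26,Y), (28,X), (28,Y), (29,Y), (30,X), (31,Y), (37,Y), (42,Y)
ranks: 5->1, 7->2, 9->3, 10->4, 25->5, 26->6, 28->7.5, 28->7.5, 29->9, 30->10, 31->11, 37->12, 42->13
Step 2: Rank sum for X: R1 = 1 + 2 + 3 + 4 + 7.5 + 10 = 27.5.
Step 3: U_X = R1 - n1(n1+1)/2 = 27.5 - 6*7/2 = 27.5 - 21 = 6.5.
       U_Y = n1*n2 - U_X = 42 - 6.5 = 35.5.
Step 4: Ties are present, so use the tie-corrected normal approximation (with continuity correction) for the p-value.
Step 5: p-value = 0.045204; compare to alpha = 0.1. reject H0.

U_X = 6.5, p = 0.045204, reject H0 at alpha = 0.1.


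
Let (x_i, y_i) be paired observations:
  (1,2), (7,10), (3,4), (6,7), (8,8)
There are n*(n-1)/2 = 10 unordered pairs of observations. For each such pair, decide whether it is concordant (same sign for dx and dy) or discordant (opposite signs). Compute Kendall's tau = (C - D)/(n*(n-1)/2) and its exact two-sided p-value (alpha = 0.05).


Step 1: Enumerate the 10 unordered pairs (i,j) with i<j and classify each by sign(x_j-x_i) * sign(y_j-y_i).
  (1,2):dx=+6,dy=+8->C; (1,3):dx=+2,dy=+2->C; (1,4):dx=+5,dy=+5->C; (1,5):dx=+7,dy=+6->C
  (2,3):dx=-4,dy=-6->C; (2,4):dx=-1,dy=-3->C; (2,5):dx=+1,dy=-2->D; (3,4):dx=+3,dy=+3->C
  (3,5):dx=+5,dy=+4->C; (4,5):dx=+2,dy=+1->C
Step 2: C = 9, D = 1, total pairs = 10.
Step 3: tau = (C - D)/(n(n-1)/2) = (9 - 1)/10 = 0.800000.
Step 4: Exact two-sided p-value (enumerate n! = 120 permutations of y under H0): p = 0.083333.
Step 5: alpha = 0.05. fail to reject H0.

tau_b = 0.8000 (C=9, D=1), p = 0.083333, fail to reject H0.


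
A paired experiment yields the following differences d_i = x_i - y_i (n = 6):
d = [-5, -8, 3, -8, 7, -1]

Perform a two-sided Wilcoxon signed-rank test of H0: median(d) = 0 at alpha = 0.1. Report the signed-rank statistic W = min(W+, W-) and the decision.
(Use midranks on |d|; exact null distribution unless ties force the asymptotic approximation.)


Step 1: Drop any zero differences (none here) and take |d_i|.
|d| = [5, 8, 3, 8, 7, 1]
Step 2: Midrank |d_i| (ties get averaged ranks).
ranks: |5|->3, |8|->5.5, |3|->2, |8|->5.5, |7|->4, |1|->1
Step 3: Attach original signs; sum ranks with positive sign and with negative sign.
W+ = 2 + 4 = 6
W- = 3 + 5.5 + 5.5 + 1 = 15
(Check: W+ + W- = 21 should equal n(n+1)/2 = 21.)
Step 4: Test statistic W = min(W+, W-) = 6.
Step 5: Ties in |d|, so use the tie-corrected normal approximation.
        E[W] = n(n+1)/4 = 6*7/4 = 10.5.
        Tie groups: |d|=8 (t=2); sum(t^3 - t) = 6.
        Var[W] = n(n+1)(2n+1)/24 - sum(t^3-t)/48 = 546/24 - 6/48 = 22.625.
        z = (W - E[W]) / sqrt(Var[W]) = (6 - 10.5) / 4.7566 = -0.9461.
        Two-sided p = 2*Phi(z) = 0.344118.
Step 6: alpha = 0.1. fail to reject H0.

W+ = 6, W- = 15, W = min = 6, p = 0.344118, fail to reject H0.


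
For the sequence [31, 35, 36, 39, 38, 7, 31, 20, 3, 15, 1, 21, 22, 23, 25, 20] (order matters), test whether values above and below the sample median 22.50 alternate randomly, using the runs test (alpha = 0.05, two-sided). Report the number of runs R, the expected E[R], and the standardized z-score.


Step 1: Compute median = 22.50; label A = above, B = below.
Labels in order: AAAAABABBBBBBAAB  (n_A = 8, n_B = 8)
Step 2: Count runs R = 6.
Step 3: Under H0 (random ordering), E[R] = 2*n_A*n_B/(n_A+n_B) + 1 = 2*8*8/16 + 1 = 9.0000.
        Var[R] = 2*n_A*n_B*(2*n_A*n_B - n_A - n_B) / ((n_A+n_B)^2 * (n_A+n_B-1)) = 14336/3840 = 3.7333.
        SD[R] = 1.9322.
Step 4: Continuity-corrected z = (R + 0.5 - E[R]) / SD[R] = (6 + 0.5 - 9.0000) / 1.9322 = -1.2939.
Step 5: Two-sided p-value via normal approximation = 2*(1 - Phi(|z|)) = 0.195709.
Step 6: alpha = 0.05. fail to reject H0.

R = 6, z = -1.2939, p = 0.195709, fail to reject H0.


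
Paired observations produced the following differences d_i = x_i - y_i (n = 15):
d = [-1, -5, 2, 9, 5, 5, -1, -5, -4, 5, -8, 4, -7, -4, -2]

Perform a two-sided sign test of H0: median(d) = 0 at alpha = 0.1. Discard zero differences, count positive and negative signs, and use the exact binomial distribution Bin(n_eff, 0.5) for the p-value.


Step 1: Discard zero differences. Original n = 15; n_eff = number of nonzero differences = 15.
Nonzero differences (with sign): -1, -5, +2, +9, +5, +5, -1, -5, -4, +5, -8, +4, -7, -4, -2
Step 2: Count signs: positive = 6, negative = 9.
Step 3: Under H0: P(positive) = 0.5, so the number of positives S ~ Bin(15, 0.5).
Step 4: Two-sided exact p-value = sum of Bin(15,0.5) probabilities at or below the observed probability = 0.607239.
Step 5: alpha = 0.1. fail to reject H0.

n_eff = 15, pos = 6, neg = 9, p = 0.607239, fail to reject H0.


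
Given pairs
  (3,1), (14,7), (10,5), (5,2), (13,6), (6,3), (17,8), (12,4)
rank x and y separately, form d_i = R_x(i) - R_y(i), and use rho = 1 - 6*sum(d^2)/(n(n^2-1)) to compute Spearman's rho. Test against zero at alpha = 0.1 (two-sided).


Step 1: Rank x and y separately (midranks; no ties here).
rank(x): 3->1, 14->7, 10->4, 5->2, 13->6, 6->3, 17->8, 12->5
rank(y): 1->1, 7->7, 5->5, 2->2, 6->6, 3->3, 8->8, 4->4
Step 2: d_i = R_x(i) - R_y(i); compute d_i^2.
  (1-1)^2=0, (7-7)^2=0, (4-5)^2=1, (2-2)^2=0, (6-6)^2=0, (3-3)^2=0, (8-8)^2=0, (5-4)^2=1
sum(d^2) = 2.
Step 3: rho = 1 - 6*2 / (8*(8^2 - 1)) = 1 - 12/504 = 0.976190.
Step 4: Under H0, t = rho * sqrt((n-2)/(1-rho^2)) = 11.0235 ~ t(6).
Step 5: Two-sided p-value from the t-distribution with 6 df = 0.000033.
Step 6: alpha = 0.1. reject H0.

rho = 0.9762, p = 0.000033, reject H0 at alpha = 0.1.


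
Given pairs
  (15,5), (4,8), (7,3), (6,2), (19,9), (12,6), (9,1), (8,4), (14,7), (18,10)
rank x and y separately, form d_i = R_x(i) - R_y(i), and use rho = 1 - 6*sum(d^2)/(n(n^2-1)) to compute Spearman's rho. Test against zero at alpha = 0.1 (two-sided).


Step 1: Rank x and y separately (midranks; no ties here).
rank(x): 15->8, 4->1, 7->3, 6->2, 19->10, 12->6, 9->5, 8->4, 14->7, 18->9
rank(y): 5->5, 8->8, 3->3, 2->2, 9->9, 6->6, 1->1, 4->4, 7->7, 10->10
Step 2: d_i = R_x(i) - R_y(i); compute d_i^2.
  (8-5)^2=9, (1-8)^2=49, (3-3)^2=0, (2-2)^2=0, (10-9)^2=1, (6-6)^2=0, (5-1)^2=16, (4-4)^2=0, (7-7)^2=0, (9-10)^2=1
sum(d^2) = 76.
Step 3: rho = 1 - 6*76 / (10*(10^2 - 1)) = 1 - 456/990 = 0.539394.
Step 4: Under H0, t = rho * sqrt((n-2)/(1-rho^2)) = 1.8118 ~ t(8).
Step 5: Two-sided p-value from the t-distribution with 8 df = 0.107593.
Step 6: alpha = 0.1. fail to reject H0.

rho = 0.5394, p = 0.107593, fail to reject H0 at alpha = 0.1.


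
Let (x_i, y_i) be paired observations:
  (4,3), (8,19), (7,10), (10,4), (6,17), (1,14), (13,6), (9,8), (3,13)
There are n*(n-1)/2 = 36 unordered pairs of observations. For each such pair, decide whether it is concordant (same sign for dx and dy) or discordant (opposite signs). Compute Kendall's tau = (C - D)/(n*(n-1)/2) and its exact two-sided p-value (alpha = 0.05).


Step 1: Enumerate the 36 unordered pairs (i,j) with i<j and classify each by sign(x_j-x_i) * sign(y_j-y_i).
  (1,2):dx=+4,dy=+16->C; (1,3):dx=+3,dy=+7->C; (1,4):dx=+6,dy=+1->C; (1,5):dx=+2,dy=+14->C
  (1,6):dx=-3,dy=+11->D; (1,7):dx=+9,dy=+3->C; (1,8):dx=+5,dy=+5->C; (1,9):dx=-1,dy=+10->D
  (2,3):dx=-1,dy=-9->C; (2,4):dx=+2,dy=-15->D; (2,5):dx=-2,dy=-2->C; (2,6):dx=-7,dy=-5->C
  (2,7):dx=+5,dy=-13->D; (2,8):dx=+1,dy=-11->D; (2,9):dx=-5,dy=-6->C; (3,4):dx=+3,dy=-6->D
  (3,5):dx=-1,dy=+7->D; (3,6):dx=-6,dy=+4->D; (3,7):dx=+6,dy=-4->D; (3,8):dx=+2,dy=-2->D
  (3,9):dx=-4,dy=+3->D; (4,5):dx=-4,dy=+13->D; (4,6):dx=-9,dy=+10->D; (4,7):dx=+3,dy=+2->C
  (4,8):dx=-1,dy=+4->D; (4,9):dx=-7,dy=+9->D; (5,6):dx=-5,dy=-3->C; (5,7):dx=+7,dy=-11->D
  (5,8):dx=+3,dy=-9->D; (5,9):dx=-3,dy=-4->C; (6,7):dx=+12,dy=-8->D; (6,8):dx=+8,dy=-6->D
  (6,9):dx=+2,dy=-1->D; (7,8):dx=-4,dy=+2->D; (7,9):dx=-10,dy=+7->D; (8,9):dx=-6,dy=+5->D
Step 2: C = 13, D = 23, total pairs = 36.
Step 3: tau = (C - D)/(n(n-1)/2) = (13 - 23)/36 = -0.277778.
Step 4: Exact two-sided p-value (enumerate n! = 362880 permutations of y under H0): p = 0.358488.
Step 5: alpha = 0.05. fail to reject H0.

tau_b = -0.2778 (C=13, D=23), p = 0.358488, fail to reject H0.


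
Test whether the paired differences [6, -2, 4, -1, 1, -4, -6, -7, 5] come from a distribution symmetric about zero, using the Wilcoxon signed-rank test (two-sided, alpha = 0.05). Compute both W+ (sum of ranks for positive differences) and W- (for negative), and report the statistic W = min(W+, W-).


Step 1: Drop any zero differences (none here) and take |d_i|.
|d| = [6, 2, 4, 1, 1, 4, 6, 7, 5]
Step 2: Midrank |d_i| (ties get averaged ranks).
ranks: |6|->7.5, |2|->3, |4|->4.5, |1|->1.5, |1|->1.5, |4|->4.5, |6|->7.5, |7|->9, |5|->6
Step 3: Attach original signs; sum ranks with positive sign and with negative sign.
W+ = 7.5 + 4.5 + 1.5 + 6 = 19.5
W- = 3 + 1.5 + 4.5 + 7.5 + 9 = 25.5
(Check: W+ + W- = 45 should equal n(n+1)/2 = 45.)
Step 4: Test statistic W = min(W+, W-) = 19.5.
Step 5: Ties in |d|, so use the tie-corrected normal approximation.
        E[W] = n(n+1)/4 = 9*10/4 = 22.5.
        Tie groups: |d|=1 (t=2), |d|=4 (t=2), |d|=6 (t=2); sum(t^3 - t) = 18.
        Var[W] = n(n+1)(2n+1)/24 - sum(t^3-t)/48 = 1710/24 - 18/48 = 70.875.
        z = (W - E[W]) / sqrt(Var[W]) = (19.5 - 22.5) / 8.4187 = -0.3563.
        Two-sided p = 2*Phi(z) = 0.721580.
Step 6: alpha = 0.05. fail to reject H0.

W+ = 19.5, W- = 25.5, W = min = 19.5, p = 0.721580, fail to reject H0.


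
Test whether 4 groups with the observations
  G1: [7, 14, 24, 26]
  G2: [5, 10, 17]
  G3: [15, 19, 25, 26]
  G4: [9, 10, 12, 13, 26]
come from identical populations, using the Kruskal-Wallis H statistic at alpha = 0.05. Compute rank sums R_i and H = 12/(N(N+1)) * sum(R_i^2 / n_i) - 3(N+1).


Step 1: Combine all N = 16 observations and assign midranks.
sorted (value, group, rank): (5,G2,1), (7,G1,2), (9,G4,3), (10,G2,4.5), (10,G4,4.5), (12,G4,6), (13,G4,7), (14,G1,8), (15,G3,9), (17,G2,10), (19,G3,11), (24,G1,12), (25,G3,13), (26,G1,15), (26,G3,15), (26,G4,15)
Step 2: Sum ranks within each group.
R_1 = 37 (n_1 = 4)
R_2 = 15.5 (n_2 = 3)
R_3 = 48 (n_3 = 4)
R_4 = 35.5 (n_4 = 5)
Step 3: H = 12/(N(N+1)) * sum(R_i^2/n_i) - 3(N+1)
     = 12/(16*17) * (37^2/4 + 15.5^2/3 + 48^2/4 + 35.5^2/5) - 3*17
     = 0.044118 * 1250.38 - 51
     = 4.163971.
Step 4: Ties present; correction factor C = 1 - 30/(16^3 - 16) = 0.992647. Corrected H = 4.163971 / 0.992647 = 4.194815.
Step 5: Under H0, H ~ chi^2(3); p-value = 0.241182.
Step 6: alpha = 0.05. fail to reject H0.

H = 4.1948, df = 3, p = 0.241182, fail to reject H0.


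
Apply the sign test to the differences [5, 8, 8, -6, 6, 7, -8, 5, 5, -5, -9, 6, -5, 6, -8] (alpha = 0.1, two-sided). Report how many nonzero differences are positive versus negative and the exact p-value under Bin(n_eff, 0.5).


Step 1: Discard zero differences. Original n = 15; n_eff = number of nonzero differences = 15.
Nonzero differences (with sign): +5, +8, +8, -6, +6, +7, -8, +5, +5, -5, -9, +6, -5, +6, -8
Step 2: Count signs: positive = 9, negative = 6.
Step 3: Under H0: P(positive) = 0.5, so the number of positives S ~ Bin(15, 0.5).
Step 4: Two-sided exact p-value = sum of Bin(15,0.5) probabilities at or below the observed probability = 0.607239.
Step 5: alpha = 0.1. fail to reject H0.

n_eff = 15, pos = 9, neg = 6, p = 0.607239, fail to reject H0.


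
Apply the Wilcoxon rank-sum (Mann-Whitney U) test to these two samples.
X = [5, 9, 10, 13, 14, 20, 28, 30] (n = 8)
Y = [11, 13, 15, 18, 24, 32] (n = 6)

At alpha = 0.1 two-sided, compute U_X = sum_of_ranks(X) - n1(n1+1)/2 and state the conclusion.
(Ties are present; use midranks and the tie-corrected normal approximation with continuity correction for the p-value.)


Step 1: Combine and sort all 14 observations; assign midranks.
sorted (value, group): (5,X), (9,X), (10,X), (11,Y), (13,X), (13,Y), (14,X), (15,Y), (18,Y), (20,X), (24,Y), (28,X), (30,X), (32,Y)
ranks: 5->1, 9->2, 10->3, 11->4, 13->5.5, 13->5.5, 14->7, 15->8, 18->9, 20->10, 24->11, 28->12, 30->13, 32->14
Step 2: Rank sum for X: R1 = 1 + 2 + 3 + 5.5 + 7 + 10 + 12 + 13 = 53.5.
Step 3: U_X = R1 - n1(n1+1)/2 = 53.5 - 8*9/2 = 53.5 - 36 = 17.5.
       U_Y = n1*n2 - U_X = 48 - 17.5 = 30.5.
Step 4: Ties are present, so use the tie-corrected normal approximation (with continuity correction) for the p-value.
Step 5: p-value = 0.438074; compare to alpha = 0.1. fail to reject H0.

U_X = 17.5, p = 0.438074, fail to reject H0 at alpha = 0.1.
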